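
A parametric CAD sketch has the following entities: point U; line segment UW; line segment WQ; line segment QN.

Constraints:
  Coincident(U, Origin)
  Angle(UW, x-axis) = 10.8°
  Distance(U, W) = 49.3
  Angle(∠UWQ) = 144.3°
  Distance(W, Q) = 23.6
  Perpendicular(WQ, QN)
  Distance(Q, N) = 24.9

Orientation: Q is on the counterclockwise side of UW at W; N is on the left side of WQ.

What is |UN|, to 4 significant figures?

63.75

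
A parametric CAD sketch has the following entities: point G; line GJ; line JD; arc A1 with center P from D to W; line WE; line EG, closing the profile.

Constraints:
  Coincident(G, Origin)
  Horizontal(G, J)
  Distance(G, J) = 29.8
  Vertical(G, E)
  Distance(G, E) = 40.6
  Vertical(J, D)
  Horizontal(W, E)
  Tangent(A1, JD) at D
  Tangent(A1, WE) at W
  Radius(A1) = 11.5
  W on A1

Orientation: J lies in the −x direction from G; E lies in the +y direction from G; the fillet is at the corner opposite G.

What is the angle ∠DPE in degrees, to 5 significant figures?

147.85°

G is at the origin; G and J share the same y with |GJ| = 29.8 and J on the −x side, so J = (-29.800, 0.0000). GE is vertical with |GE| = 40.6 and E on the +y side, so E = (0.0000, 40.600). The virtual corner opposite G is at (-29.800, 40.600). Tangency of A1 to JD means the radius PD is perpendicular to JD and A1 meets WE tangentially, so PW is at right angles to WE, with radius 11.5, so the center P sits 11.5 in from both sides at P = (-18.300, 29.100). That places the tangent points at D = (-29.800, 29.100) on JD and W = (-18.300, 40.600) on WE. Then cos ∠DPE = PD·PE / (|PD||PE|), giving 147.85°.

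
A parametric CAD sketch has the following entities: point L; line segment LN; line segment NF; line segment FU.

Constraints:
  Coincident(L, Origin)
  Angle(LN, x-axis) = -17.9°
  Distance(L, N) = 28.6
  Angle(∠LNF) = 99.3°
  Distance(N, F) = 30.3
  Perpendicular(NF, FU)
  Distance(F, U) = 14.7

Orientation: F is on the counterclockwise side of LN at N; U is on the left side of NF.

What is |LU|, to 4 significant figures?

37.45

∠LNF = 99.3°, so NF runs at -17.9° + (180° − 99.3°) = 62.80° from the x-axis; with |NF| = 30.3, F = N + 30.3·(cos 62.80°, sin 62.80°) = (41.07, 18.16). The perpendicularity gives FU at right angles to NF; with |FU| = 14.7 on the left of NF, U = F + 14.7·(-0.8894, 0.4571) = (27.99, 24.88). Then |LU| = |U − L| = 37.45.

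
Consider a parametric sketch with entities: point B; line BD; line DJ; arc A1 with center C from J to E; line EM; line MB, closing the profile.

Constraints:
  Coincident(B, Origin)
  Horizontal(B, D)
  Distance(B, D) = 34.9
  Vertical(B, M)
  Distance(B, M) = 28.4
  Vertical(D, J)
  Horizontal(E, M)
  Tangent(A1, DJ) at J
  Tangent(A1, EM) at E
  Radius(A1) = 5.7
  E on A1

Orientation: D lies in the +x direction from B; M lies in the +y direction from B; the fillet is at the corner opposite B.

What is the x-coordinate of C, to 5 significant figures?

29.200

B is at the origin; B and D share the same y with |BD| = 34.9 and D on the +x side, so D = (34.900, 0.0000). BM is vertical with |BM| = 28.4 and M on the +y side, so M = (0.0000, 28.400). The virtual corner opposite B is at (34.900, 28.400). The tangent condition forces CJ to be normal to DJ and A1 meets EM tangentially, so CE is at right angles to EM, with radius 5.7, so the center C sits 5.7 in from both sides at C = (29.200, 22.700). So C.x = 29.200.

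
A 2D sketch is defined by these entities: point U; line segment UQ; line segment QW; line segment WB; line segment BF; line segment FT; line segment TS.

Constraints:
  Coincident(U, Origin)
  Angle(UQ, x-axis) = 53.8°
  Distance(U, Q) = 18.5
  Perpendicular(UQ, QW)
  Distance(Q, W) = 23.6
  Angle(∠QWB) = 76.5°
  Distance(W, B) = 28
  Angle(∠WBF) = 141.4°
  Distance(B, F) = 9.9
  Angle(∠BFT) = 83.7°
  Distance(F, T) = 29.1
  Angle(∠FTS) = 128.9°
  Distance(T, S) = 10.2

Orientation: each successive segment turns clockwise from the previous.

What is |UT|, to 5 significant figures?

11.641

U is at the origin; UQ runs at 53.8° with length 18.5, so Q = (10.926, 14.929). UQ is perpendicular to QW, so QW runs at -36.200°; with |QW| = 23.6, W = (29.970, 0.99047). ∠QWB = 76.5° gives WB at -139.70° from the x-axis; with |WB| = 28.0, B = (8.6158, -17.120). ∠WBF = 141.4° gives BF at -178.30° from the x-axis; with |BF| = 9.9, F = (-1.2799, -17.413). ∠BFT = 83.7° gives FT at 85.400° from the x-axis; with |FT| = 29.1, T = (1.0539, 11.593). Then |UT| = |T − U| = 11.641.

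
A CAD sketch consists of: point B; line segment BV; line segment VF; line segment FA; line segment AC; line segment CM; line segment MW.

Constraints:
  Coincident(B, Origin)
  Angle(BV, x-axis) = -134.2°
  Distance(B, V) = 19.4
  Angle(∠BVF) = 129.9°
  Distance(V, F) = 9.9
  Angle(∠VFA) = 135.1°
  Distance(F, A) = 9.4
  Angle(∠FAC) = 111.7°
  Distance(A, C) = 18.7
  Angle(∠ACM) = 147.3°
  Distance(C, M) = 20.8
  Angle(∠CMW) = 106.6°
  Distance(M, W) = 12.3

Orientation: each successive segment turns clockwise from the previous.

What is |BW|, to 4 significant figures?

13.79

B is at the origin; BV runs at -134.2° with length 19.4, so V = (-13.53, -13.91). ∠BVF = 129.9° gives VF at 175.7° from the x-axis; with |VF| = 9.9, F = (-23.40, -13.17). ∠VFA = 135.1° gives FA at 130.8° from the x-axis; with |FA| = 9.4, A = (-29.54, -6.050). ∠FAC = 111.7° gives AC at 62.50° from the x-axis; with |AC| = 18.7, C = (-20.90, 10.54). ∠ACM = 147.3° gives CM at 29.80° from the x-axis; with |CM| = 20.8, M = (-2.855, 20.87). ∠CMW = 106.6° gives MW at -43.60° from the x-axis; with |MW| = 12.3, W = (6.052, 12.39). Then |BW| = |W − B| = 13.79.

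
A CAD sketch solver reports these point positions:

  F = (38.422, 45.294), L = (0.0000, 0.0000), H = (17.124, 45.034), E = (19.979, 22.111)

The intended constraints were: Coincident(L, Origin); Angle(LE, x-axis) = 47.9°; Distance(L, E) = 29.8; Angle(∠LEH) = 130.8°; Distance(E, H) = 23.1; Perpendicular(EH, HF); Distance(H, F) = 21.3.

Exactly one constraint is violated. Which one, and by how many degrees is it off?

Perpendicular(EH, HF) — off by 6.40°.

L = (0.00, 0.00) ✓; LE at 47.90° ✓; |LE| = 29.80 ✓; ∠LEH = 130.8° ✓; |EH| = 23.10 ✓; ∠(EH, HF) = 96.40° ✗; |HF| = 21.30 ✓.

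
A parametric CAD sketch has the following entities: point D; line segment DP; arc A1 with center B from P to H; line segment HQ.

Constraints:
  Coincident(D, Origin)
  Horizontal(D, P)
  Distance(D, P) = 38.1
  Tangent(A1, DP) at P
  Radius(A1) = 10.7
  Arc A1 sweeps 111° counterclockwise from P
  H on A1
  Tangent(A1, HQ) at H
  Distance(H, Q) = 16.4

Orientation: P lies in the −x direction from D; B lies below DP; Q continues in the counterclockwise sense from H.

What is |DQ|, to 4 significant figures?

51.70

On A1, P sits at bearing 90° from B; a 111° counterclockwise sweep puts H at bearing 201°, so H = B + 10.7·(cos 201°, sin 201°) = (-48.09, -14.53). Tangency of A1 to HQ means the radius BH is perpendicular to HQ, so HQ runs along (−sin 201°, cos 201°); with |HQ| = 16.4, Q = (-42.21, -29.85). Then |DQ| = |Q − D| = 51.70.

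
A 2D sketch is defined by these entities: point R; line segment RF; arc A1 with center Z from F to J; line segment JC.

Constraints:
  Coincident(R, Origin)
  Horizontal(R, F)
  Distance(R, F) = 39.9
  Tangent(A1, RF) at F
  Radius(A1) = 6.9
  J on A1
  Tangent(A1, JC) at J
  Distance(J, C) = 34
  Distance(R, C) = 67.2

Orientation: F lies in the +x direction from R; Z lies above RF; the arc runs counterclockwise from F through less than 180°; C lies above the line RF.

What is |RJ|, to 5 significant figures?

46.834

Checks: R = (0.00, 0.00) ✓; |ZJ| = 6.900 ✓; ∠(ZJ, JC) = 90.00° ✓; |JC| = 34.00 ✓; |RC| = 67.20 ✓.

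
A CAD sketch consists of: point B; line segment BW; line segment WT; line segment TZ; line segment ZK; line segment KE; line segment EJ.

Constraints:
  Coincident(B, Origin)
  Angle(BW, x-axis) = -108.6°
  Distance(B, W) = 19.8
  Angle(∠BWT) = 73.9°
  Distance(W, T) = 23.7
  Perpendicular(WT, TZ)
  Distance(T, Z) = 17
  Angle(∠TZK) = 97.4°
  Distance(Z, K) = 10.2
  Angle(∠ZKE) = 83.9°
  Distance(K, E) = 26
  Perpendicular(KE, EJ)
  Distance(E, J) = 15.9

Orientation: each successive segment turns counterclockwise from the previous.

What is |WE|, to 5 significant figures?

15.095

B is at the origin; BW runs at -108.6° with length 19.8, so W = (-6.3154, -18.766). ∠BWT = 73.9° gives WT at -2.5000° from the x-axis; with |WT| = 23.7, T = (17.362, -19.800). The perpendicularity gives TZ at right angles to WT, so TZ runs at 87.500°; with |TZ| = 17.0, Z = (18.104, -2.8158). ∠TZK = 97.4° gives ZK at 170.10° from the x-axis; with |ZK| = 10.2, K = (8.0555, -1.0621). ∠ZKE = 83.9° gives KE at -93.800° from the x-axis; with |KE| = 26.0, E = (6.3323, -27.005). Then |WE| = |E − W| = 15.095.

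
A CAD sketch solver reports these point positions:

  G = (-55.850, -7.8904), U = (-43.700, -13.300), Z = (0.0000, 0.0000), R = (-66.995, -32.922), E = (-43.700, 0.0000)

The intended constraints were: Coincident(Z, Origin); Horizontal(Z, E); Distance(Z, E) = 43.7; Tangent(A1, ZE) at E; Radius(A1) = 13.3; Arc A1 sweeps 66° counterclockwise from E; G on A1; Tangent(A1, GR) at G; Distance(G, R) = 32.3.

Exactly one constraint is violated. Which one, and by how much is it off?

Distance(G, R) = 32.3 — off by 4.90.

Z = (0.00, 0.00) ✓; Z.y = 0.00, E.y = 0.00 ✓; |ZE| = 43.70 ✓; ∠(UE, EZ) = 90.00° ✓; |UE| = 13.30 ✓; bearing(U→G) − bearing(U→E) = 66.00° ✓; |UG| = 13.30 ✓; ∠(UG, GR) = 90.00° ✓; |GR| = 27.40 ✗.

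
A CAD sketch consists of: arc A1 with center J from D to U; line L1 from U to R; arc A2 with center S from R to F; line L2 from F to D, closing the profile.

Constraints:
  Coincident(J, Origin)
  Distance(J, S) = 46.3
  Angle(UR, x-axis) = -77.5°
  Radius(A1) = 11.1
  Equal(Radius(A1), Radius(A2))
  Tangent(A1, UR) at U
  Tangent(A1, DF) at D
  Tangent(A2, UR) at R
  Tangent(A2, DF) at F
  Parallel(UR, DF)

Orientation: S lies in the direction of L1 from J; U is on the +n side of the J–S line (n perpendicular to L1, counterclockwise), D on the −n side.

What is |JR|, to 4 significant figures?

47.61

The slot axis is L1's direction at -77.5°, so u = (cos -77.5°, sin -77.5°) = (0.2164, -0.9763) and n = (−sin -77.5°, cos -77.5°) = (0.9763, 0.2164). J is at the origin and S lies 46.3 along u from J, so S = 46.3·u = (10.02, -45.20). Tangency of A1 to both parallel lines with radius 11.1 puts U and D at J ± 11.1·n: U = (10.84, 2.402), D = (-10.84, -2.402). Equal radii place R and F the same way about S: R = S + 11.1·n = (20.86, -42.80), F = S − 11.1·n = (-0.8157, -47.60). Then |JR| = |R − J| = 47.61.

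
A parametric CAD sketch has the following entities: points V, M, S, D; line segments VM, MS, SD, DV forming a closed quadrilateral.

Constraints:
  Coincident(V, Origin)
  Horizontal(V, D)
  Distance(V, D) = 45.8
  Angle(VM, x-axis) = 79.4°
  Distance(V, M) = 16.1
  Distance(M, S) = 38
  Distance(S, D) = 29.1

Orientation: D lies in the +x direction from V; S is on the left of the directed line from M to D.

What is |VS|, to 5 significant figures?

48.058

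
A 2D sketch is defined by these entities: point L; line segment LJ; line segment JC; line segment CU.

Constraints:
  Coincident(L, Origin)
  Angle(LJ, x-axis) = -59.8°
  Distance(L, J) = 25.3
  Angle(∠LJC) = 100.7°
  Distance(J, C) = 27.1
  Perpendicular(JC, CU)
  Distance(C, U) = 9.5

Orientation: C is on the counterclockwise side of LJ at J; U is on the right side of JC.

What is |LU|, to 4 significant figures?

46.82

L is at the origin; LJ runs at -59.8° with length 25.3, so J = 25.3·(cos -59.8°, sin -59.8°) = (12.73, -21.87). ∠LJC = 100.7°, so JC runs at -59.8° + (180° − 100.7°) = 19.50° from the x-axis; with |JC| = 27.1, C = J + 27.1·(cos 19.50°, sin 19.50°) = (38.27, -12.82). JC ⟂ CU; with |CU| = 9.5 on the right of JC, U = C + 9.5·(0.3338, -0.9426) = (41.44, -21.78). Then |LU| = |U − L| = 46.82.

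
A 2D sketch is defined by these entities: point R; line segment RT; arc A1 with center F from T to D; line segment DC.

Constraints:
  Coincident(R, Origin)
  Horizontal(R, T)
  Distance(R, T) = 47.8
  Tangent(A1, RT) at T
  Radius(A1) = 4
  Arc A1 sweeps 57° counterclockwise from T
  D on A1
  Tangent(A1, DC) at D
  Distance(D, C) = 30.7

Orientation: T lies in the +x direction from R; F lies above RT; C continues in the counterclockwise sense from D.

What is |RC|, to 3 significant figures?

73.3

R is at the origin; RT is horizontal with |RT| = 47.8 and T on the +x side, so T = (47.8, 0.00). A1 meets RT tangentially, so FT is at right angles to RT, so F = T + (0, 4) = (47.8, 4.00). On A1, T sits at bearing -90° from F; a 57° counterclockwise sweep puts D at bearing -33°, so D = F + 4.0·(cos -33°, sin -33°) = (51.2, 1.82). A1 meets DC tangentially, so FD is at right angles to DC, so DC runs along (−sin -33°, cos -33°); with |DC| = 30.7, C = (67.9, 27.6). Then |RC| = |C − R| = 73.3.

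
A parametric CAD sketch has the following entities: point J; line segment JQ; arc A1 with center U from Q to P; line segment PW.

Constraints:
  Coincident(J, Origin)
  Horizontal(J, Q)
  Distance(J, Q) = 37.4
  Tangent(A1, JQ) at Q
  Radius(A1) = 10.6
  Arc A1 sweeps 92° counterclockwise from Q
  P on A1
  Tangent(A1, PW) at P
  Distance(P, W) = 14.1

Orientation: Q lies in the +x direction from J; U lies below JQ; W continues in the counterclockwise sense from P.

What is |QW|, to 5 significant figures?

27.021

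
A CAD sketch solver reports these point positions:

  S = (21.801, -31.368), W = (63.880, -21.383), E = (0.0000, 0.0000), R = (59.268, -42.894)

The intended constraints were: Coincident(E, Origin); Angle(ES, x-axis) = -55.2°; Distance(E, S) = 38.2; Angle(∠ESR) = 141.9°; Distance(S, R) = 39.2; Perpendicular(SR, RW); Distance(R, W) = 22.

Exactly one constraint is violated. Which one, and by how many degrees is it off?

Perpendicular(SR, RW) — off by 5.00°.

E = (0.00, 0.00) ✓; ES at -55.20° ✓; |ES| = 38.20 ✓; ∠ESR = 141.9° ✓; |SR| = 39.20 ✓; ∠(SR, RW) = 95.00° ✗; |RW| = 22.00 ✓.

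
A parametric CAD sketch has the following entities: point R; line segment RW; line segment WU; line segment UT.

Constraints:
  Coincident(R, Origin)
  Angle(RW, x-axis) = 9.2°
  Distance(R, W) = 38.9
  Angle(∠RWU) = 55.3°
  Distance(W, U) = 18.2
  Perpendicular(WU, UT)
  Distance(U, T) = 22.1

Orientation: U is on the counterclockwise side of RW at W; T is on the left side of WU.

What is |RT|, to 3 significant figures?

10.6

∠RWU = 55.3°, so WU runs at 9.2° + (180° − 55.3°) = 134° from the x-axis; with |WU| = 18.2, U = W + 18.2·(cos 134°, sin 134°) = (25.8, 19.3). WU is perpendicular to UT; with |UT| = 22.1 on the left of WU, T = U + 22.1·(-0.721, -0.693) = (9.86, 4.01). Then |RT| = |T − R| = 10.6.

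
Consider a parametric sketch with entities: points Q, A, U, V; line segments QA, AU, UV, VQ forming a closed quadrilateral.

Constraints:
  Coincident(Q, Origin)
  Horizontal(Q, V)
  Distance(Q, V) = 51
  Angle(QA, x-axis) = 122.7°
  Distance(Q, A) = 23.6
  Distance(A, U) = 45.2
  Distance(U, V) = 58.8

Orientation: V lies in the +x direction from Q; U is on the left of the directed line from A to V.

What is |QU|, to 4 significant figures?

54.40

Q is at the origin; QV is horizontal with |QV| = 51.0 and V in +x, so V = (51.0, 0). QA runs at 122.7° with |QA| = 23.6, so A = (-12.75, 19.86). U is determined by |AU| = 45.2 and |UV| = 58.8 together: it lies at the intersection of circle(A, 45.2) and circle(V, 58.8). With |AV| = 66.77, the foot of the radical line on AV is 22.79 from A and the perpendicular offset is √(45.2² − 22.79²) = 39.03. Taking the left-of-AV solution: U = (20.62, 50.35).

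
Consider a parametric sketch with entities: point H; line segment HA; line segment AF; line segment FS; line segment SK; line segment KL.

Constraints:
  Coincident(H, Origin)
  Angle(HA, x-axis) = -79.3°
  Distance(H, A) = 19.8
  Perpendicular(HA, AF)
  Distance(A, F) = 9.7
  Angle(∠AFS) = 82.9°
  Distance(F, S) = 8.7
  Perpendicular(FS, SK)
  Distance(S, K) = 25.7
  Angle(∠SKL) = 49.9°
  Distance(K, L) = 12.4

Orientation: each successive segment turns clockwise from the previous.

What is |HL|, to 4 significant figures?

24.06

FS is perpendicular to SK, so SK runs at 3.600°; with |SK| = 25.7, K = (19.25, -10.96). ∠SKL = 49.9° gives KL at -126.5° from the x-axis; with |KL| = 12.4, L = (11.87, -20.93). Then |HL| = |L − H| = 24.06.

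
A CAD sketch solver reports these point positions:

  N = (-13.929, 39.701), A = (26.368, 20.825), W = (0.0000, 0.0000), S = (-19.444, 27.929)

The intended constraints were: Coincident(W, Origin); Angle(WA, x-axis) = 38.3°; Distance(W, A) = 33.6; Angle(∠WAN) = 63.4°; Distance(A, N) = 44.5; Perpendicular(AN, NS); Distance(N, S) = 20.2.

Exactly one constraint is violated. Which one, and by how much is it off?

Distance(N, S) = 20.2 — off by 7.20.

W = (0.00, 0.00) ✓; WA at 38.30° ✓; |WA| = 33.60 ✓; ∠WAN = 63.40° ✓; |AN| = 44.50 ✓; ∠(AN, NS) = 90.00° ✓; |NS| = 13.00 ✗.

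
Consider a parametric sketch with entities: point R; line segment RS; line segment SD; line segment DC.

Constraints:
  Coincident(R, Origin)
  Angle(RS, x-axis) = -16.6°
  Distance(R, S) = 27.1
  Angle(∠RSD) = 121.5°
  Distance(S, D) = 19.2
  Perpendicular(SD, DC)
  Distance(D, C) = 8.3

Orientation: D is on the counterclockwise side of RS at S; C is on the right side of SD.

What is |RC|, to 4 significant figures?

45.82

∠RSD = 121.5°, so SD runs at -16.6° + (180° − 121.5°) = 41.90° from the x-axis; with |SD| = 19.2, D = S + 19.2·(cos 41.90°, sin 41.90°) = (40.26, 5.080). SD is perpendicular to DC; with |DC| = 8.3 on the right of SD, C = D + 8.3·(0.6678, -0.7443) = (45.80, -1.098). Then |RC| = |C − R| = 45.82.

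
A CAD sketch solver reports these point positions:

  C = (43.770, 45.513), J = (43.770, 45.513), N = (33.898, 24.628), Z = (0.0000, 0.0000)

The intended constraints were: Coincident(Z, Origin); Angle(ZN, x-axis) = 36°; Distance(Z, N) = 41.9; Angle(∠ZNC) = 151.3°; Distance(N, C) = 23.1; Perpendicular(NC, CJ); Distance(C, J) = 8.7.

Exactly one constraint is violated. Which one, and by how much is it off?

Distance(C, J) = 8.7 — off by 8.70.

Z = (0.00, 0.00) ✓; ZN at 36.00° ✓; |ZN| = 41.90 ✓; ∠ZNC = 151.3° ✓; |NC| = 23.10 ✓; ∠(NC, CJ) = 90.00° ✓; |CJ| = 0.000 ✗.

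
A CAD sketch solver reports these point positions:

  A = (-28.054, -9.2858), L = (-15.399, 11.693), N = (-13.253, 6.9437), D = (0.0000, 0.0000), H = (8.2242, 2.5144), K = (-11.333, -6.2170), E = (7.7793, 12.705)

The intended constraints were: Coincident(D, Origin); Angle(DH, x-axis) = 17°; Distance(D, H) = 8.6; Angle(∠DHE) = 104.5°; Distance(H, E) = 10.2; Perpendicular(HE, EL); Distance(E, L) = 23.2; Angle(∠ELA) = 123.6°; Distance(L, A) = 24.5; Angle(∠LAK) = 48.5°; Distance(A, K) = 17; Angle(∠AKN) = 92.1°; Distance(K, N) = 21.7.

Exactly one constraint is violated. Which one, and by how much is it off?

Distance(K, N) = 21.7 — off by 8.40.

D = (0.00, 0.00) ✓; DH at 17.00° ✓; |DH| = 8.600 ✓; ∠DHE = 104.5° ✓; |HE| = 10.20 ✓; ∠(HE, EL) = 90.00° ✓; |EL| = 23.20 ✓; ∠ELA = 123.6° ✓; |LA| = 24.50 ✓; ∠LAK = 48.50° ✓; |AK| = 17.00 ✓; ∠AKN = 92.10° ✓; |KN| = 13.30 ✗.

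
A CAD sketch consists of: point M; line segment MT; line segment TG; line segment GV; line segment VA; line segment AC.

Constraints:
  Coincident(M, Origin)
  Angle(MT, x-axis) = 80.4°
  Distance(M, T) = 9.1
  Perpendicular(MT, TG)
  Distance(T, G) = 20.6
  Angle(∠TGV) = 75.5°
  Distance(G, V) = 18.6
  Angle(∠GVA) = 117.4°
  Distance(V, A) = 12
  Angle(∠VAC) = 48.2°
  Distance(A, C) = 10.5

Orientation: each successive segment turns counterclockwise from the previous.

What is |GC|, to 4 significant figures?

16.10

M is at the origin; MT runs at 80.4° with length 9.1, so T = (1.518, 8.973). The perpendicularity gives TG at right angles to MT, so TG runs at 170.4°; with |TG| = 20.6, G = (-18.79, 12.41). ∠TGV = 75.5° gives GV at -85.10° from the x-axis; with |GV| = 18.6, V = (-17.21, -6.124). ∠GVA = 117.4° gives VA at -22.50° from the x-axis; with |VA| = 12.0, A = (-6.119, -10.72). ∠VAC = 48.2° gives AC at 109.3° from the x-axis; with |AC| = 10.5, C = (-9.589, -0.8063). Then |GC| = |C − G| = 16.10.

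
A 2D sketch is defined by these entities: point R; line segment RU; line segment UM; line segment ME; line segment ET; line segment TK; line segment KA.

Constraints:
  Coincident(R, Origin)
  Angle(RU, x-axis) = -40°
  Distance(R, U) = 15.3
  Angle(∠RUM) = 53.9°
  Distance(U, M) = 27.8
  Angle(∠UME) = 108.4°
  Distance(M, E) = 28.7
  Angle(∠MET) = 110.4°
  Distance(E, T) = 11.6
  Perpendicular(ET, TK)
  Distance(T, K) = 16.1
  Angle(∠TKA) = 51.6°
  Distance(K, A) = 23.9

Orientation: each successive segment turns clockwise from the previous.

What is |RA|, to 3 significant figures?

33.9

R is at the origin; RU runs at -40.0° with length 15.3, so U = (11.7, -9.83). ∠RUM = 53.9° gives UM at -166° from the x-axis; with |UM| = 27.8, M = (-15.3, -16.5). ∠UME = 108.4° gives ME at 122° from the x-axis; with |ME| = 28.7, E = (-30.6, 7.75). ∠MET = 110.4° gives ET at 52.7° from the x-axis; with |ET| = 11.6, T = (-23.6, 17.0). ET is perpendicular to TK, so TK runs at -37.3°; with |TK| = 16.1, K = (-10.8, 7.22). ∠TKA = 51.6° gives KA at -166° from the x-axis; with |KA| = 23.9, A = (-33.9, 1.31). Then |RA| = |A − R| = 33.9.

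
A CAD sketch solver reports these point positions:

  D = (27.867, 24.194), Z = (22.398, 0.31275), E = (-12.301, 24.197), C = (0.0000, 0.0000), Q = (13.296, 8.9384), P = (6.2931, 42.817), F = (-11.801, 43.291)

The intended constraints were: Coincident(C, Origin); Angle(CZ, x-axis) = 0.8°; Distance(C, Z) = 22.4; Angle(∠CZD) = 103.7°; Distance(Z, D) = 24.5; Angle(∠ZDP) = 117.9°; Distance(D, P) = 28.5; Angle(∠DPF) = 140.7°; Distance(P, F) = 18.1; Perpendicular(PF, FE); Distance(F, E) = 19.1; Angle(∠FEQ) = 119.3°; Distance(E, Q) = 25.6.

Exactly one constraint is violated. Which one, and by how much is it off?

Distance(E, Q) = 25.6 — off by 4.20.

C = (0.00, 0.00) ✓; CZ at 0.8000° ✓; |CZ| = 22.40 ✓; ∠CZD = 103.7° ✓; |ZD| = 24.50 ✓; ∠ZDP = 117.9° ✓; |DP| = 28.50 ✓; ∠DPF = 140.7° ✓; |PF| = 18.10 ✓; ∠(PF, FE) = 90.00° ✓; |FE| = 19.10 ✓; ∠FEQ = 119.3° ✓; |EQ| = 29.80 ✗.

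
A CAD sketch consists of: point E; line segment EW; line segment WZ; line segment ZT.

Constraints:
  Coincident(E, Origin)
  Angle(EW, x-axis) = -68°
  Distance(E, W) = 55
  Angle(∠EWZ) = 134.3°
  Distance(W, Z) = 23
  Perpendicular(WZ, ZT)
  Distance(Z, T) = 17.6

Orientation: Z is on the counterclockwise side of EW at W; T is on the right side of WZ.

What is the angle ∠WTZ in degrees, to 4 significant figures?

52.58°

E is at the origin; EW runs at -68.0° with length 55.0, so W = 55.0·(cos -68.0°, sin -68.0°) = (20.60, -51.00). ∠EWZ = 134.3°, so WZ runs at -68.0° + (180° − 134.3°) = -22.30° from the x-axis; with |WZ| = 23.0, Z = W + 23.0·(cos -22.30°, sin -22.30°) = (41.88, -59.72). WZ ⟂ ZT; with |ZT| = 17.6 on the right of WZ, T = Z + 17.6·(-0.3795, -0.9252) = (35.20, -76.01). Then cos ∠WTZ = TW·TZ / (|TW||TZ|), giving 52.58°.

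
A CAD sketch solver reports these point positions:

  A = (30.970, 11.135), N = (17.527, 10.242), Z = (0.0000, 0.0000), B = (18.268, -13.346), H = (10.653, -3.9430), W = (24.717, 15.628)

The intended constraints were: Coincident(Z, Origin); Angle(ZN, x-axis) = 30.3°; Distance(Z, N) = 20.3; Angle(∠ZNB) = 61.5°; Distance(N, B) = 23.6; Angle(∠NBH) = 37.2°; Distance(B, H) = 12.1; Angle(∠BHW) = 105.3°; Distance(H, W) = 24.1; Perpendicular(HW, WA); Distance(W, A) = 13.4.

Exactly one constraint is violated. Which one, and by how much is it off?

Distance(W, A) = 13.4 — off by 5.70.

Z = (0.00, 0.00) ✓; ZN at 30.30° ✓; |ZN| = 20.30 ✓; ∠ZNB = 61.50° ✓; |NB| = 23.60 ✓; ∠NBH = 37.20° ✓; |BH| = 12.10 ✓; ∠BHW = 105.3° ✓; |HW| = 24.10 ✓; ∠(HW, WA) = 90.00° ✓; |WA| = 7.700 ✗.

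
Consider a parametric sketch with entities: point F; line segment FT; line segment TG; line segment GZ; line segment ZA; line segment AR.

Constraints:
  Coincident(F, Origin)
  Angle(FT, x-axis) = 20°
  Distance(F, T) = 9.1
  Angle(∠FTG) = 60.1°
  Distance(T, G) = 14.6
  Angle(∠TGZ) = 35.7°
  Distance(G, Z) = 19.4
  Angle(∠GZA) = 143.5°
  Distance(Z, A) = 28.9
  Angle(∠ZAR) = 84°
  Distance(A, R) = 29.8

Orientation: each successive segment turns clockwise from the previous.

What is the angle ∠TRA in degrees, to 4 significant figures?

61.65°

∠GZA = 143.5° gives ZA at 79.30° from the x-axis; with |ZA| = 28.9, A = (2.963, 34.59). ∠ZAR = 84.0° gives AR at -16.70° from the x-axis; with |AR| = 29.8, R = (31.51, 26.03). Then cos ∠TRA = RT·RA / (|RT||RA|), giving 61.65°.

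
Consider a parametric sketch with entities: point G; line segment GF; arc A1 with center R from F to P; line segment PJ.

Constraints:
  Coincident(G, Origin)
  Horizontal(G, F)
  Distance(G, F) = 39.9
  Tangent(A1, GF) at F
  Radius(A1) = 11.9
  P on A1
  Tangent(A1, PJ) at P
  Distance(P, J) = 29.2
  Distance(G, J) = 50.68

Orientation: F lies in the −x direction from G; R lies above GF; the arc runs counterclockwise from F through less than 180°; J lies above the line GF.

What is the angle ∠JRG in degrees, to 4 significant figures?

86.52°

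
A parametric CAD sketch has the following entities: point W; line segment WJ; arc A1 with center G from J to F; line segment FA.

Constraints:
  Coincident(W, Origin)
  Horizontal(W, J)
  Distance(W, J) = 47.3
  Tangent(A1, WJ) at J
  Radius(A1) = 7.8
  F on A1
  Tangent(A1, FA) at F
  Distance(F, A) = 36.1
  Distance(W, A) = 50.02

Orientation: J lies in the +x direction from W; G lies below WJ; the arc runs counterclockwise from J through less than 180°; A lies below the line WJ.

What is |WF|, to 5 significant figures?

40.207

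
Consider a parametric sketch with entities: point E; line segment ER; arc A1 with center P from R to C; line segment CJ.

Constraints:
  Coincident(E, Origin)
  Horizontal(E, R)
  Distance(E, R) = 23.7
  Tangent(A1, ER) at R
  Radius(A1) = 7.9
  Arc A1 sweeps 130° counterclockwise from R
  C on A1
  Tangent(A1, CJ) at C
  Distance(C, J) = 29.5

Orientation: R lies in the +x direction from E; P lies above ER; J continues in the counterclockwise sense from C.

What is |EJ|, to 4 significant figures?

37.18

On A1, R sits at bearing -90° from P; a 130° counterclockwise sweep puts C at bearing 40°, so C = P + 7.9·(cos 40°, sin 40°) = (29.75, 12.98). The tangent condition forces PC to be normal to CJ, so CJ runs along (−sin 40°, cos 40°); with |CJ| = 29.5, J = (10.79, 35.58). Then |EJ| = |J − E| = 37.18.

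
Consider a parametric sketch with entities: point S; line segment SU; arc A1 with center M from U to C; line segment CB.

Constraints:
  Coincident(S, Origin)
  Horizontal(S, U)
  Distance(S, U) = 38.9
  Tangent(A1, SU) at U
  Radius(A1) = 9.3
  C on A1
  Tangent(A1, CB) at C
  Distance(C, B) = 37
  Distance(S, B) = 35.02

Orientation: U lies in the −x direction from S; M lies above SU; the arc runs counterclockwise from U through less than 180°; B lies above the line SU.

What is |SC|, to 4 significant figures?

31.62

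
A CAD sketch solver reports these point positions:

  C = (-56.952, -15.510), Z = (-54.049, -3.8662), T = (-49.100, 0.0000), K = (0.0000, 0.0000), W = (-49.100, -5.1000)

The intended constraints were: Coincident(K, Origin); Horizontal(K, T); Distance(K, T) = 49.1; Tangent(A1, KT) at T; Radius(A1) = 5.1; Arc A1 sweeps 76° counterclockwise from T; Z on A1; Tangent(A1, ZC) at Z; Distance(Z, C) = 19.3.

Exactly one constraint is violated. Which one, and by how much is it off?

Distance(Z, C) = 19.3 — off by 7.30.

K = (0.00, 0.00) ✓; K.y = 0.00, T.y = 0.00 ✓; |KT| = 49.10 ✓; ∠(WT, TK) = 90.00° ✓; |WT| = 5.100 ✓; bearing(W→Z) − bearing(W→T) = 76.00° ✓; |WZ| = 5.100 ✓; ∠(WZ, ZC) = 90.00° ✓; |ZC| = 12.00 ✗.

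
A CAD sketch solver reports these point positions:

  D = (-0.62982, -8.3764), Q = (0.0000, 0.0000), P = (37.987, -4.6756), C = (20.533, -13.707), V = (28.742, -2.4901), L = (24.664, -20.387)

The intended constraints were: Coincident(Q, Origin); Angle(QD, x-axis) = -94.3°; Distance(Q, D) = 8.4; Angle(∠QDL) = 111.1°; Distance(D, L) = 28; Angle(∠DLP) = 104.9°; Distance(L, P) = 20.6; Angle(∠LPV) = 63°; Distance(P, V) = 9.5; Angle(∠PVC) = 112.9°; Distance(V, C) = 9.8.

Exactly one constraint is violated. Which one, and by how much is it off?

Distance(V, C) = 9.8 — off by 4.10.

Q = (0.00, 0.00) ✓; QD at -94.30° ✓; |QD| = 8.400 ✓; ∠QDL = 111.1° ✓; |DL| = 28.00 ✓; ∠DLP = 104.9° ✓; |LP| = 20.60 ✓; ∠LPV = 63.00° ✓; |PV| = 9.500 ✓; ∠PVC = 112.9° ✓; |VC| = 13.90 ✗.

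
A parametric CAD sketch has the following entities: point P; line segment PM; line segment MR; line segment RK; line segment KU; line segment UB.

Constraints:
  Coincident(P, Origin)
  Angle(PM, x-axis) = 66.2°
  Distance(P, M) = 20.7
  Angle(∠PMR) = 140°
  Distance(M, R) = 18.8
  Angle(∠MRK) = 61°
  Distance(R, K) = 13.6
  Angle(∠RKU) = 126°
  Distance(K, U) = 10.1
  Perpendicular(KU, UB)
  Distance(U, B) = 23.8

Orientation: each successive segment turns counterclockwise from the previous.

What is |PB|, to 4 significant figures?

28.21

P is at the origin; PM runs at 66.2° with length 20.7, so M = (8.353, 18.94). ∠PMR = 140.0° gives MR at 106.2° from the x-axis; with |MR| = 18.8, R = (3.108, 36.99). ∠MRK = 61.0° gives RK at -134.8° from the x-axis; with |RK| = 13.6, K = (-6.475, 27.34). ∠RKU = 126.0° gives KU at -80.80° from the x-axis; with |KU| = 10.1, U = (-4.860, 17.37). The perpendicularity gives UB at right angles to KU, so UB runs at 9.200°; with |UB| = 23.8, B = (18.63, 21.18). Then |PB| = |B − P| = 28.21.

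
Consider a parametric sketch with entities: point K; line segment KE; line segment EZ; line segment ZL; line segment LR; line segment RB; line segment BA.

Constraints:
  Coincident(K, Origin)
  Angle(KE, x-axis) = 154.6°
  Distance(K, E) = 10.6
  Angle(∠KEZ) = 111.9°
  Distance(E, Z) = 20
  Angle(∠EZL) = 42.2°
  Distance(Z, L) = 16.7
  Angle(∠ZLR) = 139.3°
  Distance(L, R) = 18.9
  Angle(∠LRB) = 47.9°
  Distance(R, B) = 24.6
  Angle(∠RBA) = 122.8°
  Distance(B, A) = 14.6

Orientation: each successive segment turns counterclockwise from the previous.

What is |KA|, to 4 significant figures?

27.50

K is at the origin; KE runs at 154.6° with length 10.6, so E = (-9.575, 4.547). ∠KEZ = 111.9° gives EZ at -137.3° from the x-axis; with |EZ| = 20.0, Z = (-24.27, -9.016). ∠EZL = 42.2° gives ZL at 0.5000° from the x-axis; with |ZL| = 16.7, L = (-7.574, -8.871). ∠ZLR = 139.3° gives LR at 41.20° from the x-axis; with |LR| = 18.9, R = (6.646, 3.578). ∠LRB = 47.9° gives RB at 173.3° from the x-axis; with |RB| = 24.6, B = (-17.79, 6.449). ∠RBA = 122.8° gives BA at -129.5° from the x-axis; with |BA| = 14.6, A = (-27.07, -4.817). Then |KA| = |A − K| = 27.50.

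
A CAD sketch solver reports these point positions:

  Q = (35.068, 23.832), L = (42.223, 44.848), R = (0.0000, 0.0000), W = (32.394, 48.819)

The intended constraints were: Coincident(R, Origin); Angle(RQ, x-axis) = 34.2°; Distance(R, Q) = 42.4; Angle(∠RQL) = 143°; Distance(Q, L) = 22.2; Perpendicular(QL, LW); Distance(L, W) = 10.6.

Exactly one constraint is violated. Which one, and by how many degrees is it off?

Perpendicular(QL, LW) — off by 3.20°.

R = (0.00, 0.00) ✓; RQ at 34.20° ✓; |RQ| = 42.40 ✓; ∠RQL = 143.0° ✓; |QL| = 22.20 ✓; ∠(QL, LW) = 86.80° ✗; |LW| = 10.60 ✓.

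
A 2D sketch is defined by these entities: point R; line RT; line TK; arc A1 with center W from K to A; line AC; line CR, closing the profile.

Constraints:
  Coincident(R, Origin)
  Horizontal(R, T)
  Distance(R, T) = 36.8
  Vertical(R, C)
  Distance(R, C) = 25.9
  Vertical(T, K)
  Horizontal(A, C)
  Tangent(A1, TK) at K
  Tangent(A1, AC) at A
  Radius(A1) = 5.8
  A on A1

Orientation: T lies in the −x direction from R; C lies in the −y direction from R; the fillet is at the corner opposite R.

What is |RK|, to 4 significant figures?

41.93

The virtual corner opposite R is at (-36.80, -25.90). The tangent condition forces WK to be normal to TK and the tangent condition forces WA to be normal to AC, with radius 5.8, so the center W sits 5.8 in from both sides at W = (-31.00, -20.10). That places the tangent points at K = (-36.80, -20.10) on TK and A = (-31.00, -25.90) on AC. Then |RK| = |K − R| = 41.93.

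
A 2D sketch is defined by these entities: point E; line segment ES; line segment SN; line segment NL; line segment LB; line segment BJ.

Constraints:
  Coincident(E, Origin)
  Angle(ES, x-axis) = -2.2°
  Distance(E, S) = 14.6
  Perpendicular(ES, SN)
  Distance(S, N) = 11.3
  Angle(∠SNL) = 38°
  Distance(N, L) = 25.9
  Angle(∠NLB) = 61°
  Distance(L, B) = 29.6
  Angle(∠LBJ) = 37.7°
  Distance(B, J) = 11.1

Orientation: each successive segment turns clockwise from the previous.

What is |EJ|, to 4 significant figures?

21.05

E is at the origin; ES runs at -2.2° with length 14.6, so S = (14.59, -0.5605). ES ⟂ SN, so SN runs at -92.20°; with |SN| = 11.3, N = (14.16, -11.85). ∠SNL = 38.0° gives NL at 125.8° from the x-axis; with |NL| = 25.9, L = (-0.9949, 9.154). ∠NLB = 61.0° gives LB at 6.800° from the x-axis; with |LB| = 29.6, B = (28.40, 12.66). ∠LBJ = 37.7° gives BJ at -135.5° from the x-axis; with |BJ| = 11.1, J = (20.48, 4.879). Then |EJ| = |J − E| = 21.05.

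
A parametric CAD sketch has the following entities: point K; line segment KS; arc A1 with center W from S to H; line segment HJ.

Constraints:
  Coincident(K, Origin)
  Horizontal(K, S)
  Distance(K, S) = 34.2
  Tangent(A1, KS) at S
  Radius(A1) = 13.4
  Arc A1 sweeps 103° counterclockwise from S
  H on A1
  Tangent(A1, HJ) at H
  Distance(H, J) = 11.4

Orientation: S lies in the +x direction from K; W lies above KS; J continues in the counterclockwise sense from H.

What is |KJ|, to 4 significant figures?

52.49

K is at the origin; KS is horizontal with |KS| = 34.2 and S on the +x side, so S = (34.20, 0.000). Since A1 is tangent to KS there, WS ⟂ KS, so W = S + (0, 13.4) = (34.20, 13.40). On A1, S sits at bearing -90° from W; a 103° counterclockwise sweep puts H at bearing 13°, so H = W + 13.4·(cos 13°, sin 13°) = (47.26, 16.41). Tangency of A1 to HJ means the radius WH is perpendicular to HJ, so HJ runs along (−sin 13°, cos 13°); with |HJ| = 11.4, J = (44.69, 27.52). Then |KJ| = |J − K| = 52.49.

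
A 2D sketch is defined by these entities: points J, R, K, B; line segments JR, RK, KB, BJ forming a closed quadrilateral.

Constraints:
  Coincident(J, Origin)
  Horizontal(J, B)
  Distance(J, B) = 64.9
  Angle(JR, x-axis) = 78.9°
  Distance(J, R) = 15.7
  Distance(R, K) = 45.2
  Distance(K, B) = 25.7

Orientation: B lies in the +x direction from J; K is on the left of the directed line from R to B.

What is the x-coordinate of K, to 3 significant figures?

48.0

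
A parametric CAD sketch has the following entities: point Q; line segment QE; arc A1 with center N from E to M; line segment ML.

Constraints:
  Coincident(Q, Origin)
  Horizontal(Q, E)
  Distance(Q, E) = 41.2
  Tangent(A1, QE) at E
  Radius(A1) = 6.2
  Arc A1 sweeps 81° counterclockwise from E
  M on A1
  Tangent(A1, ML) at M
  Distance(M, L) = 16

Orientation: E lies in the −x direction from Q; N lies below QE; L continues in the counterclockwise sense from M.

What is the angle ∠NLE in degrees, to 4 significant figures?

7.881°

Q is at the origin; Q and E share the same y with |QE| = 41.2 and E on the −x side, so E = (-41.20, 0.000). A1 meets QE tangentially, so NE is at right angles to QE, so N = E + (0, -6.2) = (-41.20, -6.200). On A1, E sits at bearing 90° from N; an 81° counterclockwise sweep puts M at bearing 171°, so M = N + 6.2·(cos 171°, sin 171°) = (-47.32, -5.230). The tangent condition forces NM to be normal to ML, so ML runs along (−sin 171°, cos 171°); with |ML| = 16.0, L = (-49.83, -21.03). Then cos ∠NLE = LN·LE / (|LN||LE|), giving 7.881°.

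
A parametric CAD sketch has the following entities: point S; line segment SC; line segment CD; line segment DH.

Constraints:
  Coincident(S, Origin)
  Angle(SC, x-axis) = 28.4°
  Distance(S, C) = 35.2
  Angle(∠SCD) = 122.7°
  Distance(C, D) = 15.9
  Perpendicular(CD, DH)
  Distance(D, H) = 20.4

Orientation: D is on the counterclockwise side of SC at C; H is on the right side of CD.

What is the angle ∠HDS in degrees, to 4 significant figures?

130.3°

S is at the origin; SC runs at 28.4° with length 35.2, so C = 35.2·(cos 28.4°, sin 28.4°) = (30.96, 16.74). ∠SCD = 122.7°, so CD runs at 28.4° + (180° − 122.7°) = 85.70° from the x-axis; with |CD| = 15.9, D = C + 15.9·(cos 85.70°, sin 85.70°) = (32.16, 32.60). CD is perpendicular to DH; with |DH| = 20.4 on the right of CD, H = D + 20.4·(0.9972, -0.07498) = (52.50, 31.07). Then cos ∠HDS = DH·DS / (|DH||DS|), giving 130.3°.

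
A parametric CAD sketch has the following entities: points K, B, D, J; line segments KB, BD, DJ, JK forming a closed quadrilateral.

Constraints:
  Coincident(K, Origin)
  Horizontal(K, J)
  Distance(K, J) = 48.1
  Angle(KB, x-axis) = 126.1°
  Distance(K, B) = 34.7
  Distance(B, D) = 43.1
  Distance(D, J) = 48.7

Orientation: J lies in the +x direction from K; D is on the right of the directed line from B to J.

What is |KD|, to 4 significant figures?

9.707

K is at the origin; KJ is horizontal with |KJ| = 48.1 and J in +x, so J = (48.1, 0). KB runs at 126.1° with |KB| = 34.7, so B = (-20.45, 28.04). D is determined by |BD| = 43.1 and |DJ| = 48.7 together: it lies at the intersection of circle(B, 43.1) and circle(J, 48.7). With |BJ| = 74.06, the foot of the radical line on BJ is 33.56 from B and the perpendicular offset is √(43.1² − 33.56²) = 27.05. Taking the right-of-BJ solution: D = (0.3758, -9.700).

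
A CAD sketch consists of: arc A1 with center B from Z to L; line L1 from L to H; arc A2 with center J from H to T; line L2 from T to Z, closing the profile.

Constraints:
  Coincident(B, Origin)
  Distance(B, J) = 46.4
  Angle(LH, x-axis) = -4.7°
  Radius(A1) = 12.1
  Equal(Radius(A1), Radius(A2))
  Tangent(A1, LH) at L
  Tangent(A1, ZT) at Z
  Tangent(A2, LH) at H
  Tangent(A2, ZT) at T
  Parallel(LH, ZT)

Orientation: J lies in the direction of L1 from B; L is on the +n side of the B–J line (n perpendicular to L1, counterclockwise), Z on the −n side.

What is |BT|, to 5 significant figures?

47.952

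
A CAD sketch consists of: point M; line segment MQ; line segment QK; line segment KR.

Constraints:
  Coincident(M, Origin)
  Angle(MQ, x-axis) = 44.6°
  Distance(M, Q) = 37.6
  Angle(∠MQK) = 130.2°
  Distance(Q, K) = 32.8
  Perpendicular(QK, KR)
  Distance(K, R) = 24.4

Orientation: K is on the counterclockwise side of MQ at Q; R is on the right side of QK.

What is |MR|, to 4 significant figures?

77.96

M is at the origin; MQ runs at 44.6° with length 37.6, so Q = 37.6·(cos 44.6°, sin 44.6°) = (26.77, 26.40). ∠MQK = 130.2°, so QK runs at 44.6° + (180° − 130.2°) = 94.40° from the x-axis; with |QK| = 32.8, K = Q + 32.8·(cos 94.40°, sin 94.40°) = (24.26, 59.10). QK is perpendicular to KR; with |KR| = 24.4 on the right of QK, R = K + 24.4·(0.9971, 0.07672) = (48.58, 60.98). Then |MR| = |R − M| = 77.96.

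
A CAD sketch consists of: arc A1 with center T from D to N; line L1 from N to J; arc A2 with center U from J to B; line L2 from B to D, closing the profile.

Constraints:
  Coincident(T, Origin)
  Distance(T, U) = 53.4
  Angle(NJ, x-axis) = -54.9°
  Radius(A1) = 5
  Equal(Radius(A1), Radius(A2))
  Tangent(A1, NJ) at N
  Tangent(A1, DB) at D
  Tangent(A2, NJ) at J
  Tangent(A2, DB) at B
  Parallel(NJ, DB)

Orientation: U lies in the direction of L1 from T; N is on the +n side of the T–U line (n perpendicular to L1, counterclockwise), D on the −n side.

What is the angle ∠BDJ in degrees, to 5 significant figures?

10.607°

The slot axis is L1's direction at -54.9°, so u = (cos -54.9°, sin -54.9°) = (0.57501, -0.81815) and n = (−sin -54.9°, cos -54.9°) = (0.81815, 0.57501). T is at the origin and U lies 53.4 along u from T, so U = 53.4·u = (30.705, -43.689). Tangency of A1 to both parallel lines with radius 5.0 puts N and D at T ± 5.0·n: N = (4.0907, 2.8750), D = (-4.0907, -2.8750). Equal radii place J and B the same way about U: J = U + 5.0·n = (34.796, -40.814), B = U − 5.0·n = (26.615, -46.564). Then cos ∠BDJ = DB·DJ / (|DB||DJ|), giving 10.607°.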